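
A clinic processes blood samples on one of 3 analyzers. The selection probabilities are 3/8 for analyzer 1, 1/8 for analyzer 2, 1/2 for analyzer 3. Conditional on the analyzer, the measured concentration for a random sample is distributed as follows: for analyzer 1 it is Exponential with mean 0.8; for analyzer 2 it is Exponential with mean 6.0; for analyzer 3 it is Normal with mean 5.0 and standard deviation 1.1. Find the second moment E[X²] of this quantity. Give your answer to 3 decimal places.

22.585

For each component E[X²] = Var + (mean)², giving 1: 1.28; 2: 72; 3: 26.21.
Overall E[X²] = 0.375·1.28 + 0.125·72 + 0.5·26.21 = 22.585.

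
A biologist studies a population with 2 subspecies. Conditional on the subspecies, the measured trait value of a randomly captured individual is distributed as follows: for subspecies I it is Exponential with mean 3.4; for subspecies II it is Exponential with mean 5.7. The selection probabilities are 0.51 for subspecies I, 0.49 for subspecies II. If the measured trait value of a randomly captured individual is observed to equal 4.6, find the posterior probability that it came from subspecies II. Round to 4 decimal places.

0.4973

Likelihoods f(4.6 | ·): I: 0.0760232; II: 0.0782784.
Posterior ∝ prior × likelihood. Numerator for II: 0.49·0.0782784 = 0.0383564.
Normalizing constant: 0.51·0.0760232 + 0.49·0.0782784 = 0.0771282.
P(II | observation) = 0.0383564 / 0.0771282 = 0.497307.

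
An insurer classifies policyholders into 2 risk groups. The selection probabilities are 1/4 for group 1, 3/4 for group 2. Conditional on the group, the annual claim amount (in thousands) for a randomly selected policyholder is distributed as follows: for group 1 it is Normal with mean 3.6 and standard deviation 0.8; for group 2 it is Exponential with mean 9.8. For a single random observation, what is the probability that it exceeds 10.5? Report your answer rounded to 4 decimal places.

0.2569

Conditional on each group, P(X > 10.5): 1: 0; 2: 0.342519.
By total probability, P(X > 10.5) = 0.25·0 + 0.75·0.342519 = 0.256889.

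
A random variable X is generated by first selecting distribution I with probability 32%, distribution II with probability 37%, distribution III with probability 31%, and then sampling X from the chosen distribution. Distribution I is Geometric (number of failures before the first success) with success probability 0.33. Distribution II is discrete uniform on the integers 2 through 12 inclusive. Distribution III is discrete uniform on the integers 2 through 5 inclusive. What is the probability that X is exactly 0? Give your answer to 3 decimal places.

Conditional on each component, P(X = 0): I: 0.33; II: 0; III: 0.
By total probability, P(X = 0) = 0.32·0.33 + 0.37·0 + 0.31·0 = 0.1056.

0.106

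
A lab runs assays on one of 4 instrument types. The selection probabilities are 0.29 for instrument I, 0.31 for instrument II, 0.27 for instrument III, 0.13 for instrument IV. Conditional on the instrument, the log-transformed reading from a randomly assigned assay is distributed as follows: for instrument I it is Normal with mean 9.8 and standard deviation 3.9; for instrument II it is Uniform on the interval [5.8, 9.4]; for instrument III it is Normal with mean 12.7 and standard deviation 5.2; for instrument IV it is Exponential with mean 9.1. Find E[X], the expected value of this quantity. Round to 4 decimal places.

9.8100

Component means — I: 9.8; II: 7.6; III: 12.7; IV: 9.1.
E[X] = 0.29·9.8 + 0.31·7.6 + 0.27·12.7 + 0.13·9.1 = 9.81.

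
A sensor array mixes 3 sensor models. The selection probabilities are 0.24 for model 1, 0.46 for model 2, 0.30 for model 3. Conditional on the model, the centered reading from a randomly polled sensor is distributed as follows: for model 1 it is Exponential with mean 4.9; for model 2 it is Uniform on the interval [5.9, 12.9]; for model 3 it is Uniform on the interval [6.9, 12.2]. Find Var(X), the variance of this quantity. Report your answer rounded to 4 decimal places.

Per component, 1: μ=4.9, E[X²]=48.02; 2: μ=9.4, E[X²]=92.4433; 3: μ=9.55, E[X²]=93.5433.
E[X] = 0.24·4.9 + 0.46·9.4 + 0.3·9.55 = 8.365.
E[X²] = 0.24·48.02 + 0.46·92.4433 + 0.3·93.5433 = 82.1117.
Var(X) = E[X²] − (E[X])² = 82.1117 − 69.9732 = 12.1385.

12.1385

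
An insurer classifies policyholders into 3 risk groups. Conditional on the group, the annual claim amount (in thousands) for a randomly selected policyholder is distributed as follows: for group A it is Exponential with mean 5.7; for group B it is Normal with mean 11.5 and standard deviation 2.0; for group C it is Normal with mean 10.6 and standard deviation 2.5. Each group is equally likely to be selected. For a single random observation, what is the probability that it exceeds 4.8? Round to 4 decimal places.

0.8067

Conditional on each group, P(X > 4.8): A: 0.430803; B: 0.999596; C: 0.98983.
By total probability, P(X > 4.8) = 0.333333·0.430803 + 0.333333·0.999596 + 0.333333·0.98983 = 0.806743.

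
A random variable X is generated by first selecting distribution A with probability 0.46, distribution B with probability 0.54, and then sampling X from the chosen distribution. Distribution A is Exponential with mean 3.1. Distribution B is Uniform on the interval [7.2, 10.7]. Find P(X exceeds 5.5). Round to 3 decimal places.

0.618

Conditional on each component, P(X > 5.5): A: 0.16962; B: 1.
By total probability, P(X > 5.5) = 0.46·0.16962 + 0.54·1 = 0.618025.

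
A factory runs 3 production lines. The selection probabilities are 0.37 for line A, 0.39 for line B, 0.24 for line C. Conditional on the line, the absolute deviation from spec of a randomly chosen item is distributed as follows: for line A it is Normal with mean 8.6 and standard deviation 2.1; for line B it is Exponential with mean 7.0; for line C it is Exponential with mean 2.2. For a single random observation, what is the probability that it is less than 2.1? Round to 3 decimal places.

0.249

Conditional on each line, P(X < 2.1): A: 0.000983275; B: 0.259182; C: 0.615013.
By total probability, P(X < 2.1) = 0.37·0.000983275 + 0.39·0.259182 + 0.24·0.615013 = 0.249048.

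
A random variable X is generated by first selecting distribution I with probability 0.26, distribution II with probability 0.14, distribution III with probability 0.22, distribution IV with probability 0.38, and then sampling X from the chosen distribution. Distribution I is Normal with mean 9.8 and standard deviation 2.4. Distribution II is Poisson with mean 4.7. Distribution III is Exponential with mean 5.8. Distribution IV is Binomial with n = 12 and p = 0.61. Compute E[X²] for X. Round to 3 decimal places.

For each component E[X²] = Var + (mean)², giving I: 101.8; II: 26.79; III: 67.28; IV: 56.4372.
Overall E[X²] = 0.26·101.8 + 0.14·26.79 + 0.22·67.28 + 0.38·56.4372 = 66.4663.

66.466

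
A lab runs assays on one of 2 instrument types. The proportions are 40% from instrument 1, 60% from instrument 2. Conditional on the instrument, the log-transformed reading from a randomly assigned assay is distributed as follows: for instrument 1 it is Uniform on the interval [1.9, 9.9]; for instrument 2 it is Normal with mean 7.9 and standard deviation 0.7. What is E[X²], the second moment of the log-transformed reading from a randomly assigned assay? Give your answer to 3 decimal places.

53.797

For each component E[X²] = Var + (mean)², giving 1: 40.1433; 2: 62.9.
Overall E[X²] = 0.4·40.1433 + 0.6·62.9 = 53.7973.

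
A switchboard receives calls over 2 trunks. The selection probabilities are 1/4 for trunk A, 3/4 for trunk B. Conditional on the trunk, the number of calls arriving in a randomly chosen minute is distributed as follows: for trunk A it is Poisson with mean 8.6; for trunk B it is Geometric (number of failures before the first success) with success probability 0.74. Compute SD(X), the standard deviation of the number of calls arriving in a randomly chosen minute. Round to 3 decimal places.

3.907

Per component, A: μ=8.6, E[X²]=82.56; B: μ=0.351351, E[X²]=0.598247.
E[X] = 0.25·8.6 + 0.75·0.351351 = 2.41351.
E[X²] = 0.25·82.56 + 0.75·0.598247 = 21.0887.
Var(X) = E[X²] − (E[X])² = 21.0887 − 5.82505 = 15.2636.
SD(X) = √15.2636 = 3.90687.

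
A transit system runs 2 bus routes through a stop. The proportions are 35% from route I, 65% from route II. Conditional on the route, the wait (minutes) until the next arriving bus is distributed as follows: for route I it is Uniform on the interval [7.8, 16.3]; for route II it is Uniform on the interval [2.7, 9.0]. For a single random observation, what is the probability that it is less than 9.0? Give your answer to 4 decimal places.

0.6994

Conditional on each route, P(X < 9.0): I: 0.141176; II: 1.
By total probability, P(X < 9.0) = 0.35·0.141176 + 0.65·1 = 0.699412.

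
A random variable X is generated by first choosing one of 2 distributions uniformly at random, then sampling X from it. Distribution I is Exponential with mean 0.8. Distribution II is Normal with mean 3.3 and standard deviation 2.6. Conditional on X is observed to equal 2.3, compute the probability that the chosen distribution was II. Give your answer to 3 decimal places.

0.669

Likelihoods f(2.3 | ·): I: 0.0705202; II: 0.1425.
Posterior ∝ prior × likelihood. Numerator for II: 0.5·0.1425 = 0.0712499.
Normalizing constant: 0.5·0.0705202 + 0.5·0.1425 = 0.10651.
P(II | observation) = 0.0712499 / 0.10651 = 0.66895.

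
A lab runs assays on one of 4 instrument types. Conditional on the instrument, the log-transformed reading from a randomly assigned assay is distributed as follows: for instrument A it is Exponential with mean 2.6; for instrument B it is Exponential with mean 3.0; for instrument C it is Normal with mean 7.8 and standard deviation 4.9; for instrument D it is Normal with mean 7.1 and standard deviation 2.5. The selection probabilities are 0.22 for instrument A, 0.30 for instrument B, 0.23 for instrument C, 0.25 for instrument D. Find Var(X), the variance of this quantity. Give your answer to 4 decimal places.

Per component, A: μ=2.6, E[X²]=13.52; B: μ=3, E[X²]=18; C: μ=7.8, E[X²]=84.85; D: μ=7.1, E[X²]=56.66.
E[X] = 0.22·2.6 + 0.3·3 + 0.23·7.8 + 0.25·7.1 = 5.041.
E[X²] = 0.22·13.52 + 0.3·18 + 0.23·84.85 + 0.25·56.66 = 42.0549.
Var(X) = E[X²] − (E[X])² = 42.0549 − 25.4117 = 16.6432.

16.6432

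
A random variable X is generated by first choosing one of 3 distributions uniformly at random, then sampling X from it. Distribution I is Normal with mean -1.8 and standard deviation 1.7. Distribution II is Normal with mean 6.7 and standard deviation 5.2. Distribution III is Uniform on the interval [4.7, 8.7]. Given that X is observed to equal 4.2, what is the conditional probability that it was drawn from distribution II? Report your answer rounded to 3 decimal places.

0.993

Likelihoods f(4.2 | ·): I: 0.000462927; II: 0.0683464; III: 0.
Posterior ∝ prior × likelihood. Numerator for II: 0.333333·0.0683464 = 0.0227821.
Normalizing constant: 0.333333·0.000462927 + 0.333333·0.0683464 + 0.333333·0 = 0.0229364.
P(II | observation) = 0.0227821 / 0.0229364 = 0.993272.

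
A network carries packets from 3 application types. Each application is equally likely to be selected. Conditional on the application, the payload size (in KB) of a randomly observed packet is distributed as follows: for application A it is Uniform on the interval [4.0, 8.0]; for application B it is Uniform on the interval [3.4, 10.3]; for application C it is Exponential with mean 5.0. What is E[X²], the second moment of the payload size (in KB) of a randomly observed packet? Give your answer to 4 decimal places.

46.0744

For each component E[X²] = Var + (mean)², giving A: 37.3333; B: 50.89; C: 50.
Overall E[X²] = 0.333333·37.3333 + 0.333333·50.89 + 0.333333·50 = 46.0744.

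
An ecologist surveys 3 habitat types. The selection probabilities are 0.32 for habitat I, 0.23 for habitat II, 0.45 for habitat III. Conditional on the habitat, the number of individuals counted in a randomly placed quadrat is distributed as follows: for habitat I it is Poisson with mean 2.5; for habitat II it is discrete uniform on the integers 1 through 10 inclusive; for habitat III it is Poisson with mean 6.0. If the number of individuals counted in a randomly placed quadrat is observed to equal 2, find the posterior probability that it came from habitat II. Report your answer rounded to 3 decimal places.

Likelihoods P(X=2 | ·): I: 0.256516; II: 0.1; III: 0.0446175.
Posterior ∝ prior × likelihood. Numerator for II: 0.23·0.1 = 0.023.
Normalizing constant: 0.32·0.256516 + 0.23·0.1 + 0.45·0.0446175 = 0.125163.
P(II | observation) = 0.023 / 0.125163 = 0.183761.

0.184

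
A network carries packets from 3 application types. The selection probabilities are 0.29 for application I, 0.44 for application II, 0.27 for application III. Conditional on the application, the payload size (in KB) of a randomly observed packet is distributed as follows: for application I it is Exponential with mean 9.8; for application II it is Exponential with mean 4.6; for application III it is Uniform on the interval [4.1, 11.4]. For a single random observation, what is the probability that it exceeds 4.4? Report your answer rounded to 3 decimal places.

0.613

Conditional on each application, P(X > 4.4): I: 0.638279; II: 0.384227; III: 0.958904.
By total probability, P(X > 4.4) = 0.29·0.638279 + 0.44·0.384227 + 0.27·0.958904 = 0.613065.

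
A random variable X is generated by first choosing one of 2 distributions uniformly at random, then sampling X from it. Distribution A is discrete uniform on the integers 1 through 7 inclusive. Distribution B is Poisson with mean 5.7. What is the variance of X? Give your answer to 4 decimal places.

Per component, A: μ=4, E[X²]=20; B: μ=5.7, E[X²]=38.19.
E[X] = 0.5·4 + 0.5·5.7 = 4.85.
E[X²] = 0.5·20 + 0.5·38.19 = 29.095.
Var(X) = E[X²] − (E[X])² = 29.095 − 23.5225 = 5.5725.

5.5725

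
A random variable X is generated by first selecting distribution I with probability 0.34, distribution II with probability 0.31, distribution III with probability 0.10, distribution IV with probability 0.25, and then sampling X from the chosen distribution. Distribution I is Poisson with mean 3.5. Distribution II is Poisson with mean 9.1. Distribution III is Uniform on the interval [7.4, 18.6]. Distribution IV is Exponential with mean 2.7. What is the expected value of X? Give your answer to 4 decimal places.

5.9860

Component means — I: 3.5; II: 9.1; III: 13; IV: 2.7.
E[X] = 0.34·3.5 + 0.31·9.1 + 0.1·13 + 0.25·2.7 = 5.986.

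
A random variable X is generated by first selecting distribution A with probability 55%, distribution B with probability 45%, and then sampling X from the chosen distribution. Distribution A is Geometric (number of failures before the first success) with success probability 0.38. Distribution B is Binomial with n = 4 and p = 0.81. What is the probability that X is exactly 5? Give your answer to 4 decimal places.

0.0191

Conditional on each component, P(X = 5): A: 0.034813; B: 0.
By total probability, P(X = 5) = 0.55·0.034813 + 0.45·0 = 0.0191472.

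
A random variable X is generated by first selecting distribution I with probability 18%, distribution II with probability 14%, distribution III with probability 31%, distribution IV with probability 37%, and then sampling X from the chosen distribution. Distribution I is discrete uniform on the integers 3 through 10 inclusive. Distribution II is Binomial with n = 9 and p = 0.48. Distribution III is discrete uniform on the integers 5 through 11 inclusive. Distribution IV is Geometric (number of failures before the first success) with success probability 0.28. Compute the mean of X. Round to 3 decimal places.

Component means — I: 6.5; II: 4.32; III: 8; IV: 2.57143.
E[X] = 0.18·6.5 + 0.14·4.32 + 0.31·8 + 0.37·2.57143 = 5.20623.

5.206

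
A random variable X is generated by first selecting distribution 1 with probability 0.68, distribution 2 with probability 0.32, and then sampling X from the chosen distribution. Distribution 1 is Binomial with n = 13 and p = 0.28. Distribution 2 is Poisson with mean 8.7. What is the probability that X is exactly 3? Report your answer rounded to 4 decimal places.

Conditional on each component, P(X = 3): 1: 0.235053; 2: 0.0182829.
By total probability, P(X = 3) = 0.68·0.235053 + 0.32·0.0182829 = 0.165686.

0.1657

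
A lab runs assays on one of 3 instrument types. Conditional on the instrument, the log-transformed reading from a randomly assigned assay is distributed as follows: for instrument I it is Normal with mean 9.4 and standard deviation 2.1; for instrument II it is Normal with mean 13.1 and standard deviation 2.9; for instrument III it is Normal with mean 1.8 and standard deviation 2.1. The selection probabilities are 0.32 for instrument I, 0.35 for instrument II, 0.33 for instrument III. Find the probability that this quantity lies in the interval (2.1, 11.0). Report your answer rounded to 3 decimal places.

Conditional on each instrument, P(2.1 < X < 11.0): I: 0.776687; II: 0.234416; III: 0.443196.
By total probability, P(2.1 < X < 11.0) = 0.32·0.776687 + 0.35·0.234416 + 0.33·0.443196 = 0.47684.

0.477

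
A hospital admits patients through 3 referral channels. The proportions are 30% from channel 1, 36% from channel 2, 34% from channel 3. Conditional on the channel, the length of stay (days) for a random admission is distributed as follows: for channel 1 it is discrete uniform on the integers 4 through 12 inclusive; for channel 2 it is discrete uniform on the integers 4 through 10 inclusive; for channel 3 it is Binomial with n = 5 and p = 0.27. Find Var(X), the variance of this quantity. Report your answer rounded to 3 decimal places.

12.301

Per component, 1: μ=8, E[X²]=70.6667; 2: μ=7, E[X²]=53; 3: μ=1.35, E[X²]=2.808.
E[X] = 0.3·8 + 0.36·7 + 0.34·1.35 = 5.379.
E[X²] = 0.3·70.6667 + 0.36·53 + 0.34·2.808 = 41.2347.
Var(X) = E[X²] − (E[X])² = 41.2347 − 28.9336 = 12.3011.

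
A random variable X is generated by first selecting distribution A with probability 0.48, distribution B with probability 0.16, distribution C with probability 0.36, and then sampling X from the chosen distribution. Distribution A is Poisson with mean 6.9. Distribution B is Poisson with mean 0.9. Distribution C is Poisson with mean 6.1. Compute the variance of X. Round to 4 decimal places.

Per component, A: μ=6.9, E[X²]=54.51; B: μ=0.9, E[X²]=1.71; C: μ=6.1, E[X²]=43.31.
E[X] = 0.48·6.9 + 0.16·0.9 + 0.36·6.1 = 5.652.
E[X²] = 0.48·54.51 + 0.16·1.71 + 0.36·43.31 = 42.03.
Var(X) = E[X²] − (E[X])² = 42.03 − 31.9451 = 10.0849.

10.0849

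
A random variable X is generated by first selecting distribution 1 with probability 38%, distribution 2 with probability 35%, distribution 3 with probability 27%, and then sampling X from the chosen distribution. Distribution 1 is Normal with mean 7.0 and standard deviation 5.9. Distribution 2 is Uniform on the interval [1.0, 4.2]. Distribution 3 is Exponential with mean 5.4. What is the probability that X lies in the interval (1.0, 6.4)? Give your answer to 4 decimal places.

Conditional on each component, P(1.0 < X < 6.4): 1: 0.304911; 2: 1; 3: 0.525261.
By total probability, P(1.0 < X < 6.4) = 0.38·0.304911 + 0.35·1 + 0.27·0.525261 = 0.607686.

0.6077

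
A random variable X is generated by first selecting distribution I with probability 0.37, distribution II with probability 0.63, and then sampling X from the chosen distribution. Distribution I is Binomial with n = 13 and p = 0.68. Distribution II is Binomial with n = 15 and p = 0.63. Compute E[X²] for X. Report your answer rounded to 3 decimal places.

88.424

For each component E[X²] = Var + (mean)², giving I: 80.9744; II: 92.799.
Overall E[X²] = 0.37·80.9744 + 0.63·92.799 = 88.4239.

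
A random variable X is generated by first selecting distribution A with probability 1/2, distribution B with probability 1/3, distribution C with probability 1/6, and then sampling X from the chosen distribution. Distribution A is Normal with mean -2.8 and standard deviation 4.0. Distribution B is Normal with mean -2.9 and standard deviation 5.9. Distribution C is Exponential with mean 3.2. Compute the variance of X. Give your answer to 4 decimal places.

26.3789

Per component, A: μ=-2.8, E[X²]=23.84; B: μ=-2.9, E[X²]=43.22; C: μ=3.2, E[X²]=20.48.
E[X] = 0.5·-2.8 + 0.333333·-2.9 + 0.166667·3.2 = -1.83333.
E[X²] = 0.5·23.84 + 0.333333·43.22 + 0.166667·20.48 = 29.74.
Var(X) = E[X²] − (E[X])² = 29.74 − 3.36111 = 26.3789.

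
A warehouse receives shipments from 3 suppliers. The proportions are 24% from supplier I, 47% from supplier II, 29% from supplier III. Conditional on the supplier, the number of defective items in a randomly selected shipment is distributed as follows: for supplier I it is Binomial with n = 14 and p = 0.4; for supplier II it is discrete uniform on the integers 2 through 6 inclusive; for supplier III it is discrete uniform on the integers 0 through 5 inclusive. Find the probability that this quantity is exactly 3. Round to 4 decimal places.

Conditional on each supplier, P(X = 3): I: 0.0845172; II: 0.2; III: 0.166667.
By total probability, P(X = 3) = 0.24·0.0845172 + 0.47·0.2 + 0.29·0.166667 = 0.162617.

0.1626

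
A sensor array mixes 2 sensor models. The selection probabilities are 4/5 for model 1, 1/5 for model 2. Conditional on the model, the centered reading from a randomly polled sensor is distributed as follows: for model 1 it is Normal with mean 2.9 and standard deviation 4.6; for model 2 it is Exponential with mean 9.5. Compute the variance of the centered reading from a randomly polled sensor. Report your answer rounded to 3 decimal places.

41.948

Per component, 1: μ=2.9, E[X²]=29.57; 2: μ=9.5, E[X²]=180.5.
E[X] = 0.8·2.9 + 0.2·9.5 = 4.22.
E[X²] = 0.8·29.57 + 0.2·180.5 = 59.756.
Var(X) = E[X²] − (E[X])² = 59.756 − 17.8084 = 41.9476.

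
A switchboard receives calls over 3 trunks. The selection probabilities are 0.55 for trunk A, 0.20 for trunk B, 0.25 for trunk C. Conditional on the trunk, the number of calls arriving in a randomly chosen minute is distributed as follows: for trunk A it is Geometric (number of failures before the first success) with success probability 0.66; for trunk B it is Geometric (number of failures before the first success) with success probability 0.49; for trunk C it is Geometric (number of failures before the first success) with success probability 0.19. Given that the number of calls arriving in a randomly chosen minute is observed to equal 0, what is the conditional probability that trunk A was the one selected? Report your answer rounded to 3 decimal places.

Likelihoods P(X=0 | ·): A: 0.66; B: 0.49; C: 0.19.
Posterior ∝ prior × likelihood. Numerator for A: 0.55·0.66 = 0.363.
Normalizing constant: 0.55·0.66 + 0.2·0.49 + 0.25·0.19 = 0.5085.
P(A | observation) = 0.363 / 0.5085 = 0.713864.

0.714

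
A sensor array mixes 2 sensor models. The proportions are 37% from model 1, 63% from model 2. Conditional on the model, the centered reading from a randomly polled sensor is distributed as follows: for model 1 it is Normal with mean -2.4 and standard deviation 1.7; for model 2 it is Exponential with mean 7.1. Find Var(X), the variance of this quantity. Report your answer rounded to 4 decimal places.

53.8649

Per component, 1: μ=-2.4, E[X²]=8.65; 2: μ=7.1, E[X²]=100.82.
E[X] = 0.37·-2.4 + 0.63·7.1 = 3.585.
E[X²] = 0.37·8.65 + 0.63·100.82 = 66.7171.
Var(X) = E[X²] − (E[X])² = 66.7171 − 12.8522 = 53.8649.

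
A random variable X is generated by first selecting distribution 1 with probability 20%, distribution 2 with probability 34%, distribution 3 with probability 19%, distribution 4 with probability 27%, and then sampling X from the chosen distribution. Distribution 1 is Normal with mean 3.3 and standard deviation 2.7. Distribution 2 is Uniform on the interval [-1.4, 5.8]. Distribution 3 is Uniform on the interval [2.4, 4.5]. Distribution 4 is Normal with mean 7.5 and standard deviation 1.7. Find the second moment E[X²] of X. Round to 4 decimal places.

For each component E[X²] = Var + (mean)², giving 1: 18.18; 2: 9.16; 3: 12.27; 4: 59.14.
Overall E[X²] = 0.2·18.18 + 0.34·9.16 + 0.19·12.27 + 0.27·59.14 = 25.0495.

25.0495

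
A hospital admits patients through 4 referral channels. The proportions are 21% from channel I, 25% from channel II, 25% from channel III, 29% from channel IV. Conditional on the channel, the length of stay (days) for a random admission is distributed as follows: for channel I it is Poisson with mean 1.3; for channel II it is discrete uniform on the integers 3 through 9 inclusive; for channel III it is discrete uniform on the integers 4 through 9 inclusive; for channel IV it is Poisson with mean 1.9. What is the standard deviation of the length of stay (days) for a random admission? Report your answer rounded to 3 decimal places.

Per component, I: μ=1.3, E[X²]=2.99; II: μ=6, E[X²]=40; III: μ=6.5, E[X²]=45.1667; IV: μ=1.9, E[X²]=5.51.
E[X] = 0.21·1.3 + 0.25·6 + 0.25·6.5 + 0.29·1.9 = 3.949.
E[X²] = 0.21·2.99 + 0.25·40 + 0.25·45.1667 + 0.29·5.51 = 23.5175.
Var(X) = E[X²] − (E[X])² = 23.5175 − 15.5946 = 7.92287.
SD(X) = √7.92287 = 2.81476.

2.815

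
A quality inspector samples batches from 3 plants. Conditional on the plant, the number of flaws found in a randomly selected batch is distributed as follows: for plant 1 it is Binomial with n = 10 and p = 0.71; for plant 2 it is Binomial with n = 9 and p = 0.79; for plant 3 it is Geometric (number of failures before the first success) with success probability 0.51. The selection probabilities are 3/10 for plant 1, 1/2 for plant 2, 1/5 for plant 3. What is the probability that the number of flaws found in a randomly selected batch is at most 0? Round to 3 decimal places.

Conditional on each plant, P(X ≤ 0): 1: 4.20707e-06; 2: 7.9428e-07; 3: 0.51.
By total probability, P(X ≤ 0) = 0.3·4.20707e-06 + 0.5·7.9428e-07 + 0.2·0.51 = 0.102002.

0.102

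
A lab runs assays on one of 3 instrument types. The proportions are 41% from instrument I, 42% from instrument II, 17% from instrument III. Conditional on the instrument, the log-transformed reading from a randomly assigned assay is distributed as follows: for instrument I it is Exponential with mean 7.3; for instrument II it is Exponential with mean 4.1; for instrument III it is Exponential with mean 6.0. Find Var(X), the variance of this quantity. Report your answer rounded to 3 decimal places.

Per component, I: μ=7.3, E[X²]=106.58; II: μ=4.1, E[X²]=33.62; III: μ=6, E[X²]=72.
E[X] = 0.41·7.3 + 0.42·4.1 + 0.17·6 = 5.735.
E[X²] = 0.41·106.58 + 0.42·33.62 + 0.17·72 = 70.0582.
Var(X) = E[X²] − (E[X])² = 70.0582 − 32.8902 = 37.168.

37.168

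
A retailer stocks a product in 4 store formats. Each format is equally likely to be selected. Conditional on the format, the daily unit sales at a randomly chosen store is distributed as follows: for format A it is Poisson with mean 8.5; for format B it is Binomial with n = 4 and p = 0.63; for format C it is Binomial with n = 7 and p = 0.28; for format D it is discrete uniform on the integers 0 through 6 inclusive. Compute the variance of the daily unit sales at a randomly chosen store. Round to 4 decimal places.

Per component, A: μ=8.5, E[X²]=80.75; B: μ=2.52, E[X²]=7.2828; C: μ=1.96, E[X²]=5.2528; D: μ=3, E[X²]=13.
E[X] = 0.25·8.5 + 0.25·2.52 + 0.25·1.96 + 0.25·3 = 3.995.
E[X²] = 0.25·80.75 + 0.25·7.2828 + 0.25·5.2528 + 0.25·13 = 26.5714.
Var(X) = E[X²] − (E[X])² = 26.5714 − 15.96 = 10.6114.

10.6114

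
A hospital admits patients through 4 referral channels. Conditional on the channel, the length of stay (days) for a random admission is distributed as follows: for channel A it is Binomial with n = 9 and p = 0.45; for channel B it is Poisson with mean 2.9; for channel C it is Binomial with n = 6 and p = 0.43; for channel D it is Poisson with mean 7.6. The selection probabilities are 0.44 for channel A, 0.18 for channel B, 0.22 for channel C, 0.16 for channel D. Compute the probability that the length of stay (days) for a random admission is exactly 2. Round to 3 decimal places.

0.157

Conditional on each channel, P(X = 2): A: 0.110986; B: 0.231373; C: 0.292771; D: 0.014453.
By total probability, P(X = 2) = 0.44·0.110986 + 0.18·0.231373 + 0.22·0.292771 + 0.16·0.014453 = 0.157203.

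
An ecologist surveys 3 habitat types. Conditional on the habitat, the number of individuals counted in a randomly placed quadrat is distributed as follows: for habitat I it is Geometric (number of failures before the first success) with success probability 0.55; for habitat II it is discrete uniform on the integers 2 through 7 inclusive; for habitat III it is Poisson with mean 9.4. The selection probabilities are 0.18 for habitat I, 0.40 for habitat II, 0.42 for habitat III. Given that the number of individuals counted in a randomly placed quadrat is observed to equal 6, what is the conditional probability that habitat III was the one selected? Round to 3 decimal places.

Likelihoods P(X=6 | ·): I: 0.00456707; II: 0.166667; III: 0.0792623.
Posterior ∝ prior × likelihood. Numerator for III: 0.42·0.0792623 = 0.0332902.
Normalizing constant: 0.18·0.00456707 + 0.4·0.166667 + 0.42·0.0792623 = 0.100779.
P(III | observation) = 0.0332902 / 0.100779 = 0.330329.

0.330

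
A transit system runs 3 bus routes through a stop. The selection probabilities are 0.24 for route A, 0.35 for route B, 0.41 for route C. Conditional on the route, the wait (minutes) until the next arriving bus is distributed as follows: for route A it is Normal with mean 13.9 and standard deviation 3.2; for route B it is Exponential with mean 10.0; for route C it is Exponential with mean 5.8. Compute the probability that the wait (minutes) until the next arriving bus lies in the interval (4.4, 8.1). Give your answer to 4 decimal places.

Conditional on each route, P(4.4 < X < 8.1): A: 0.0334594; B: 0.199178; C: 0.220863.
By total probability, P(4.4 < X < 8.1) = 0.24·0.0334594 + 0.35·0.199178 + 0.41·0.220863 = 0.168297.

0.1683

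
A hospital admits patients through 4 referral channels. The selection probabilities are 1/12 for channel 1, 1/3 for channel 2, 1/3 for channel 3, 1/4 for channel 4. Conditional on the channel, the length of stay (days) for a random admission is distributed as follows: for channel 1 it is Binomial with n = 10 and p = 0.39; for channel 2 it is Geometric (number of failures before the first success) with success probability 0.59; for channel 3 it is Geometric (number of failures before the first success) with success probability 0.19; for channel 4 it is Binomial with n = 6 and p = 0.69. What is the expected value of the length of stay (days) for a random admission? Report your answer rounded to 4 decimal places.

3.0127

Component means — 1: 3.9; 2: 0.694915; 3: 4.26316; 4: 4.14.
E[X] = 0.0833333·3.9 + 0.333333·0.694915 + 0.333333·4.26316 + 0.25·4.14 = 3.01269.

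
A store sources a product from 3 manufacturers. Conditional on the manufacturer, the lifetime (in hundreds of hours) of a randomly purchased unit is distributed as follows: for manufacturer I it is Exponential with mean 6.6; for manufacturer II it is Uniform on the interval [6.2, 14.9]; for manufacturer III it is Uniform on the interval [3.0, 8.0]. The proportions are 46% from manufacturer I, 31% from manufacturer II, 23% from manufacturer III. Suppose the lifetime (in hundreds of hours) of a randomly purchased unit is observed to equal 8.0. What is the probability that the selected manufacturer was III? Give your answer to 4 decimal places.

Likelihoods f(8.0 | ·): I: 0.0450857; II: 0.114943; III: 0.2.
Posterior ∝ prior × likelihood. Numerator for III: 0.23·0.2 = 0.046.
Normalizing constant: 0.46·0.0450857 + 0.31·0.114943 + 0.23·0.2 = 0.102372.
P(III | observation) = 0.046 / 0.102372 = 0.449343.

0.4493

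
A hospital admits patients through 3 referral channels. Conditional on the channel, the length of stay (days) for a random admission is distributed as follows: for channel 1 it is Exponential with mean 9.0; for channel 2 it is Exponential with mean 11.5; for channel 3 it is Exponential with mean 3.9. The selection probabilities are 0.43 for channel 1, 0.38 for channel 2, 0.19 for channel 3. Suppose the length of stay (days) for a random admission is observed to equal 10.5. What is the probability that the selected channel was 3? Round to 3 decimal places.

0.105

Likelihoods f(10.5 | ·): 1: 0.0346004; 2: 0.0348957; 3: 0.0173652.
Posterior ∝ prior × likelihood. Numerator for 3: 0.19·0.0173652 = 0.0032994.
Normalizing constant: 0.43·0.0346004 + 0.38·0.0348957 + 0.19·0.0173652 = 0.0314379.
P(3 | observation) = 0.0032994 / 0.0314379 = 0.10495.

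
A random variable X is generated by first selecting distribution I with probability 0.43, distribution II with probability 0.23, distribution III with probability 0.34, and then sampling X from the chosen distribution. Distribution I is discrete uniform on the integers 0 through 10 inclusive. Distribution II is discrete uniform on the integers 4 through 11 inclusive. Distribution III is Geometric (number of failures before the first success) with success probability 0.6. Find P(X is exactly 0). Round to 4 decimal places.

Conditional on each component, P(X = 0): I: 0.0909091; II: 0; III: 0.6.
By total probability, P(X = 0) = 0.43·0.0909091 + 0.23·0 + 0.34·0.6 = 0.243091.

0.2431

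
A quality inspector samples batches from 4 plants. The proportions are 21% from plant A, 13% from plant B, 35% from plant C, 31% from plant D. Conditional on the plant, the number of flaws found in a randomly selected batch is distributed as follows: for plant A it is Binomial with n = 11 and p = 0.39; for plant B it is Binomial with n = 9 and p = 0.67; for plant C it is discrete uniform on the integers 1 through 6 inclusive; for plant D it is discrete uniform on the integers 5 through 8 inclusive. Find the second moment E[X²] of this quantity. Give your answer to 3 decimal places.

28.193

For each component E[X²] = Var + (mean)², giving A: 21.021; B: 38.3508; C: 15.1667; D: 43.5.
Overall E[X²] = 0.21·21.021 + 0.13·38.3508 + 0.35·15.1667 + 0.31·43.5 = 28.1933.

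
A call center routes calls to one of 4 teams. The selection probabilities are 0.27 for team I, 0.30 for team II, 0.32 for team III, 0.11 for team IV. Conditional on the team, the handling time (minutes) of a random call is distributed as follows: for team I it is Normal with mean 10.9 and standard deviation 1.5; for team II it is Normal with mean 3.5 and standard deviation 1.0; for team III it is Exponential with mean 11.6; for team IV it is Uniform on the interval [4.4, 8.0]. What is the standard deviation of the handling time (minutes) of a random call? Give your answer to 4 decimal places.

7.5356

Per component, I: μ=10.9, E[X²]=121.06; II: μ=3.5, E[X²]=13.25; III: μ=11.6, E[X²]=269.12; IV: μ=6.2, E[X²]=39.52.
E[X] = 0.27·10.9 + 0.3·3.5 + 0.32·11.6 + 0.11·6.2 = 8.387.
E[X²] = 0.27·121.06 + 0.3·13.25 + 0.32·269.12 + 0.11·39.52 = 127.127.
Var(X) = E[X²] − (E[X])² = 127.127 − 70.3418 = 56.785.
SD(X) = √56.785 = 7.53558.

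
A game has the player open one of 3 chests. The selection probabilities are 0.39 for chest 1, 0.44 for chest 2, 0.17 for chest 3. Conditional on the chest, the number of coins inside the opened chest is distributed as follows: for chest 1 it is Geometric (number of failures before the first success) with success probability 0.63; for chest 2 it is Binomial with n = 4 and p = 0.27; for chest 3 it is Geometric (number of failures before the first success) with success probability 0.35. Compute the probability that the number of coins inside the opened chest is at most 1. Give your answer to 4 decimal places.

0.7446

Conditional on each chest, P(X ≤ 1): 1: 0.8631; 2: 0.704121; 3: 0.5775.
By total probability, P(X ≤ 1) = 0.39·0.8631 + 0.44·0.704121 + 0.17·0.5775 = 0.744597.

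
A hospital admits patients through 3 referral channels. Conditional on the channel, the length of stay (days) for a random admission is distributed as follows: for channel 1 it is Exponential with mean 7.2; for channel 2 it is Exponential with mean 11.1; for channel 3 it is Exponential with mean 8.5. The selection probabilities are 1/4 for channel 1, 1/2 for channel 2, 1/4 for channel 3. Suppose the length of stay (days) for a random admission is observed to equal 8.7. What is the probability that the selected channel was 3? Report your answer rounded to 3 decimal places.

0.255

Likelihoods f(8.7 | ·): 1: 0.0414854; 2: 0.0411419; 3: 0.0422735.
Posterior ∝ prior × likelihood. Numerator for 3: 0.25·0.0422735 = 0.0105684.
Normalizing constant: 0.25·0.0414854 + 0.5·0.0411419 + 0.25·0.0422735 = 0.0415106.
P(3 | observation) = 0.0105684 / 0.0415106 = 0.254594.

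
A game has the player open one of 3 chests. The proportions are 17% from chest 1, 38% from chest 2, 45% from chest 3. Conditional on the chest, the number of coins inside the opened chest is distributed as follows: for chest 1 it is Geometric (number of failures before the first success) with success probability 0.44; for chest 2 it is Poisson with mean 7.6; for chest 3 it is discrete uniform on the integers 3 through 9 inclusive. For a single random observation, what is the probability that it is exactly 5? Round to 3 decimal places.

Conditional on each chest, P(X = 5): 1: 0.0242322; 2: 0.105742; 3: 0.142857.
By total probability, P(X = 5) = 0.17·0.0242322 + 0.38·0.105742 + 0.45·0.142857 = 0.108587.

0.109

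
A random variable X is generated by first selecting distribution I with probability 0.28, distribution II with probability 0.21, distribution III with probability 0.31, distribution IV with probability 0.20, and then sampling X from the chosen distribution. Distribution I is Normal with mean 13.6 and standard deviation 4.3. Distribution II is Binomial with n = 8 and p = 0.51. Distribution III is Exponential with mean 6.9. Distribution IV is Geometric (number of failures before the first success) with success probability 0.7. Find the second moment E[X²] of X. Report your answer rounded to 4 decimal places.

For each component E[X²] = Var + (mean)², giving I: 203.45; II: 18.6456; III: 95.22; IV: 0.795918.
Overall E[X²] = 0.28·203.45 + 0.21·18.6456 + 0.31·95.22 + 0.2·0.795918 = 90.559.

90.5590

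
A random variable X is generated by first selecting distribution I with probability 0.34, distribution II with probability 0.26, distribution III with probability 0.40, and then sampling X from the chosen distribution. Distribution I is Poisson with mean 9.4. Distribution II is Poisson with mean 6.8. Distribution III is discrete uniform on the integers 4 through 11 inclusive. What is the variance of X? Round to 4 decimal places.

Per component, I: μ=9.4, E[X²]=97.76; II: μ=6.8, E[X²]=53.04; III: μ=7.5, E[X²]=61.5.
E[X] = 0.34·9.4 + 0.26·6.8 + 0.4·7.5 = 7.964.
E[X²] = 0.34·97.76 + 0.26·53.04 + 0.4·61.5 = 71.6288.
Var(X) = E[X²] − (E[X])² = 71.6288 − 63.4253 = 8.2035.

8.2035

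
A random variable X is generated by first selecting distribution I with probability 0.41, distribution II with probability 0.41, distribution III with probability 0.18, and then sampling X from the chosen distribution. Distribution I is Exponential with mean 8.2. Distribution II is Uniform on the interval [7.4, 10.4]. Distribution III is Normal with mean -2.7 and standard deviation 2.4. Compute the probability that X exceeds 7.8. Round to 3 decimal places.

Conditional on each component, P(X > 7.8): I: 0.38627; II: 0.866667; III: 6.07162e-06.
By total probability, P(X > 7.8) = 0.41·0.38627 + 0.41·0.866667 + 0.18·6.07162e-06 = 0.513705.

0.514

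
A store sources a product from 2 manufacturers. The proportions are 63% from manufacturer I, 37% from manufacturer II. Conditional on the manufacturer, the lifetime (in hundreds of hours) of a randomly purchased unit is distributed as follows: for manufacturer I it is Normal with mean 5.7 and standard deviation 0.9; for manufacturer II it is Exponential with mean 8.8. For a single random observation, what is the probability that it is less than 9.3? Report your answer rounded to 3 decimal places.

Conditional on each manufacturer, P(X < 9.3): I: 0.999968; II: 0.65244.
By total probability, P(X < 9.3) = 0.63·0.999968 + 0.37·0.65244 = 0.871383.

0.871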